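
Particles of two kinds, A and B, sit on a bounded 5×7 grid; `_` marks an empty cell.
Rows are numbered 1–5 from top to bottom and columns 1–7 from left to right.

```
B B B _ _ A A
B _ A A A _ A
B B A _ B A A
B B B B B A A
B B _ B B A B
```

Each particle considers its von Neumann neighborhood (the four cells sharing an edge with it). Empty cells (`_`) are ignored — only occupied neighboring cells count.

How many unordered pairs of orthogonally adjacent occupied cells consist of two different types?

9

Scan each occupied cell's neighbors to the right and below so each pair is counted once.
From row 1: 1 unlike of 6 pairs (running 1/6).
From row 2: 1 unlike of 6 pairs (running 2/12).
From row 3: 3 unlike of 10 pairs (running 5/22).
From row 4: 2 unlike of 12 pairs (running 7/34).
From row 5: 2 unlike of 4 pairs (running 9/38).
Total adjacent occupied pairs: 38; unlike-type pairs: 9.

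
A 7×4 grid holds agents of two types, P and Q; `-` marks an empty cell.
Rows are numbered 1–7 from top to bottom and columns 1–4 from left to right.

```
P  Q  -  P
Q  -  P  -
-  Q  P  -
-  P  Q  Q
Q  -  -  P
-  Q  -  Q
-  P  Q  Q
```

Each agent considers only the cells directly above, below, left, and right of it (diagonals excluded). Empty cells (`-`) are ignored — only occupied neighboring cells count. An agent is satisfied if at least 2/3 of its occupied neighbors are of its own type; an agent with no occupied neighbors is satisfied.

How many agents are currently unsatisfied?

Row 1: (1,1)P 0/2 not · (1,2)Q 0/1 not · (1,4)P 0/0 satisfied
Row 2: (2,1)Q 0/1 not · (2,3)P 1/1 satisfied
Row 3: (3,2)Q 0/2 not · (3,3)P 1/3 not
Row 4: (4,2)P 0/2 not · (4,3)Q 1/3 not · (4,4)Q 1/2 not
Row 5: (5,1)Q 0/0 satisfied · (5,4)P 0/2 not
Row 6: (6,2)Q 0/1 not · (6,4)Q 1/2 not
Row 7: (7,2)P 0/2 not · (7,3)Q 1/2 not · (7,4)Q 2/2 satisfied
Unsatisfied: (1,1), (1,2), (2,1), (3,2), (3,3), (4,2), (4,3), (4,4), (5,4), (6,2), (6,4), (7,2), (7,3) — 13 in total.

13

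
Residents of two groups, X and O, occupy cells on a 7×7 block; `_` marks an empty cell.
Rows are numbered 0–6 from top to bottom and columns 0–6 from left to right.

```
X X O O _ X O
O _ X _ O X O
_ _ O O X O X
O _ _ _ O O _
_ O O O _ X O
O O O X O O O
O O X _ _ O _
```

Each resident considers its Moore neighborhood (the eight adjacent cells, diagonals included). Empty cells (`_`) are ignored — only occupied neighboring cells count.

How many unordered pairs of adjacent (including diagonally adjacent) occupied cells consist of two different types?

35

Scan each occupied cell's neighbors to the right and below (and the two forward diagonals) so each pair is counted once.
Row 0: X(0,0)–X(0,1)= X(0,0)–O(1,0)≠ X(0,1)–O(0,2)≠ X(0,1)–X(1,2)= X(0,1)–O(1,0)≠ O(0,2)–O(0,3)= O(0,2)–X(1,2)≠ O(0,3)–O(1,4)= O(0,3)–X(1,2)≠ X(0,5)–O(0,6)≠ X(0,5)–X(1,5)= X(0,5)–O(1,6)≠ X(0,5)–O(1,4)≠ O(0,6)–O(1,6)= O(0,6)–X(1,5)≠  → 9/15 unlike.
Row 1: X(1,2)–O(2,2)≠ X(1,2)–O(2,3)≠ O(1,4)–X(1,5)≠ O(1,4)–X(2,4)≠ O(1,4)–O(2,5)= O(1,4)–O(2,3)= X(1,5)–O(1,6)≠ X(1,5)–O(2,5)≠ X(1,5)–X(2,6)= X(1,5)–X(2,4)= O(1,6)–X(2,6)≠ O(1,6)–O(2,5)=  → 7/12 unlike.
Row 2: O(2,2)–O(2,3)= O(2,3)–X(2,4)≠ O(2,3)–O(3,4)= X(2,4)–O(2,5)≠ X(2,4)–O(3,4)≠ X(2,4)–O(3,5)≠ O(2,5)–X(2,6)≠ O(2,5)–O(3,5)= O(2,5)–O(3,4)= X(2,6)–O(3,5)≠  → 6/10 unlike.
Row 3: O(3,0)–O(4,1)= O(3,4)–O(3,5)= O(3,4)–X(4,5)≠ O(3,4)–O(4,3)= O(3,5)–X(4,5)≠ O(3,5)–O(4,6)=  → 2/6 unlike.
Row 4: O(4,1)–O(4,2)= O(4,1)–O(5,1)= O(4,1)–O(5,2)= O(4,1)–O(5,0)= O(4,2)–O(4,3)= O(4,2)–O(5,2)= O(4,2)–X(5,3)≠ O(4,2)–O(5,1)= O(4,3)–X(5,3)≠ O(4,3)–O(5,4)= O(4,3)–O(5,2)= X(4,5)–O(4,6)≠ X(4,5)–O(5,5)≠ X(4,5)–O(5,6)≠ X(4,5)–O(5,4)≠ O(4,6)–O(5,6)= O(4,6)–O(5,5)=  → 6/17 unlike.
Row 5: O(5,0)–O(5,1)= O(5,0)–O(6,0)= O(5,0)–O(6,1)= O(5,1)–O(5,2)= O(5,1)–O(6,1)= O(5,1)–X(6,2)≠ O(5,1)–O(6,0)= O(5,2)–X(5,3)≠ O(5,2)–X(6,2)≠ O(5,2)–O(6,1)= X(5,3)–O(5,4)≠ X(5,3)–X(6,2)= O(5,4)–O(5,5)= O(5,4)–O(6,5)= O(5,5)–O(5,6)= O(5,5)–O(6,5)= O(5,6)–O(6,5)=  → 4/17 unlike.
Row 6: O(6,0)–O(6,1)= O(6,1)–X(6,2)≠  → 1/2 unlike.
Total adjacent occupied pairs: 79; unlike-type pairs: 35.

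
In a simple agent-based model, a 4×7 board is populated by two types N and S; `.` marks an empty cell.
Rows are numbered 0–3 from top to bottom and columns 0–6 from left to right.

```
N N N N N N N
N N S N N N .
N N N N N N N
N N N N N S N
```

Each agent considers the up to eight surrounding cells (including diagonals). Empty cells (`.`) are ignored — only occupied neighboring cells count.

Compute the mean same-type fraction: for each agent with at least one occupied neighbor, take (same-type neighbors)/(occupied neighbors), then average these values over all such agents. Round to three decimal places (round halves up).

Row 0: (0,0)N 3/3 · (0,1)N 4/5 · (0,2)N 4/5 · (0,3)N 4/5 · (0,4)N 5/5 · (0,5)N 4/4 · (0,6)N 2/2
Row 1: (1,0)N 5/5 · (1,1)N 7/8 · (1,2)S 0/8 · (1,3)N 7/8 · (1,4)N 8/8 · (1,5)N 7/7
Row 2: (2,0)N 5/5 · (2,1)N 7/8 · (2,2)N 7/8 · (2,3)N 7/8 · (2,4)N 7/8 · (2,5)N 6/7 · (2,6)N 3/4
Row 3: (3,0)N 3/3 · (3,1)N 5/5 · (3,2)N 5/5 · (3,3)N 5/5 · (3,4)N 4/5 · (3,5)S 0/5 · (3,6)N 2/3
Sum over 27 agents: 3/3 + 4/5 + 4/5 + 4/5 + 5/5 + 4/4 + 2/2 + 5/5 + 7/8 + 0/8 + 7/8 + 8/8 + 7/7 + 5/5 + 7/8 + 7/8 + 7/8 + 7/8 + 6/7 + 3/4 + 3/3 + 5/5 + 5/5 + 5/5 + 4/5 + 0/5 + 2/3 = 2386/105; mean = 2386/105 ÷ 27 = 2386/2835 = 0.841622… → 0.842.

0.842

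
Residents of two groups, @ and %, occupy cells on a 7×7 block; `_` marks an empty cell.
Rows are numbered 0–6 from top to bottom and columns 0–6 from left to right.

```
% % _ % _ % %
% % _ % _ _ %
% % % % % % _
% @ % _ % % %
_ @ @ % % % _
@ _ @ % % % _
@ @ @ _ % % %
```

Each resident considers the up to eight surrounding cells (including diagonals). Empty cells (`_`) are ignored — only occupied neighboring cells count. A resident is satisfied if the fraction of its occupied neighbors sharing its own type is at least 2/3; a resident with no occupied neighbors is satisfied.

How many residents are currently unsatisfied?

5

(0,0)% 3/3 ok
(0,1)% 3/3 ok
(0,3)% 1/1 ok
(0,5)% 2/2 ok
(0,6)% 2/2 ok
(1,0)% 5/5 ok
(1,1)% 6/6 ok
(1,3)% 4/4 ok
(1,6)% 3/3 ok
(2,0)% 4/5 ok
(2,1)% 6/7 ok
(2,2)% 5/6 ok
(2,3)% 5/5 ok
(2,4)% 5/5 ok
(2,5)% 5/5 ok
(3,0)% 2/4 unhappy
(3,1)@ 2/7 unhappy
(3,2)% 4/7 unhappy
(3,4)% 7/7 ok
(3,5)% 6/6 ok
(3,6)% 3/3 ok
(4,1)@ 4/6 ok
(4,2)@ 3/6 unhappy
(4,3)% 5/7 ok
(4,4)% 7/7 ok
(4,5)% 6/6 ok
(5,0)@ 3/3 ok
(5,2)@ 4/6 ok
(5,3)% 4/7 unhappy
(5,4)% 7/7 ok
(5,5)% 6/6 ok
(6,0)@ 2/2 ok
(6,1)@ 4/4 ok
(6,2)@ 2/3 ok
(6,4)% 4/4 ok
(6,5)% 4/4 ok
(6,6)% 2/2 ok
Unsatisfied: (3,0), (3,1), (3,2), (4,2), (5,3) — 5 in total.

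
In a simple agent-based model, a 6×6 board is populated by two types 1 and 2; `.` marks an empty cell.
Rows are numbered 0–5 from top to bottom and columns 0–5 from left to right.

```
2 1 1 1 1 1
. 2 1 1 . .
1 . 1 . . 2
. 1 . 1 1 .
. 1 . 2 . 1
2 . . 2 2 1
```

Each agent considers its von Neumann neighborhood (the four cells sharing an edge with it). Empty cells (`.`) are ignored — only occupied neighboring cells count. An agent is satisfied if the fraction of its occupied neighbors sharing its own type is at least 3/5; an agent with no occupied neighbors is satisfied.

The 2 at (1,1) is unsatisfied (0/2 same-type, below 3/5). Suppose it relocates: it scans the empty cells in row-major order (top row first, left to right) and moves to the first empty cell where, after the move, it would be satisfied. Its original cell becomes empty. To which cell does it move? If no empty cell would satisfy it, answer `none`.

Vacating (1,1). Empty cells in order:
  (1,0): 1/2 same-type → still unsatisfied.
  (1,4): 0/2 same-type → still unsatisfied.
  (1,5): 1/2 same-type → still unsatisfied.
  (2,1): 0/3 same-type → still unsatisfied.
  (2,3): 0/3 same-type → still unsatisfied.
  (2,4): 1/2 same-type → still unsatisfied.
  (3,0): 0/2 same-type → still unsatisfied.
  (3,2): 0/3 same-type → still unsatisfied.
  (3,5): 1/3 same-type → still unsatisfied.
  (4,0): 1/2 same-type → still unsatisfied.
  (4,2): 1/2 same-type → still unsatisfied.
  (4,4): 2/4 same-type → still unsatisfied.
  (5,1): 1/2 same-type → still unsatisfied.
  (5,2): 1/1 same-type → satisfied — stop here.

(5,2)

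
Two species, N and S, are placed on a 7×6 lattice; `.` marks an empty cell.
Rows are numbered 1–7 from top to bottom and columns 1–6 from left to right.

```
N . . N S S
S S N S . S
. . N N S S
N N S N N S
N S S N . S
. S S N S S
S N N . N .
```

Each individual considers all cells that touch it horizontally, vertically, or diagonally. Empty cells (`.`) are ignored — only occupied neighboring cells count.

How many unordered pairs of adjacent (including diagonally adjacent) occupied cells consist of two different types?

39

Scan each occupied cell's neighbors to the right and below (and the two forward diagonals) so each pair is counted once.
From row 1: 4 unlike of 9 pairs (running 4/9).
From row 2: 5 unlike of 11 pairs (running 9/20).
From row 3: 6 unlike of 14 pairs (running 15/34).
From row 4: 9 unlike of 18 pairs (running 24/52).
From row 5: 6 unlike of 14 pairs (running 30/66).
From row 6: 8 unlike of 13 pairs (running 38/79).
From row 7: 1 unlike of 2 pairs (running 39/81).
Total adjacent occupied pairs: 81; unlike-type pairs: 39.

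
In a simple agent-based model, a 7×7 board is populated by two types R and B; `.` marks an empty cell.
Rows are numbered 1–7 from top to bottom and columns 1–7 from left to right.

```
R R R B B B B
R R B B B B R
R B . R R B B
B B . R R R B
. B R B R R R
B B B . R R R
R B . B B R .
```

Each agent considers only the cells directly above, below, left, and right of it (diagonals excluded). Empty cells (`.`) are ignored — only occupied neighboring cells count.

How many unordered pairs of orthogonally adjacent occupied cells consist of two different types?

Scan each occupied cell's neighbors to the right and below so each pair is counted once.
Row 1: R(1,1)–R(1,2)= R(1,1)–R(2,1)= R(1,2)–R(1,3)= R(1,2)–R(2,2)= R(1,3)–B(1,4)≠ R(1,3)–B(2,3)≠ B(1,4)–B(1,5)= B(1,4)–B(2,4)= B(1,5)–B(1,6)= B(1,5)–B(2,5)= B(1,6)–B(1,7)= B(1,6)–B(2,6)= B(1,7)–R(2,7)≠  → 3/13 unlike.
Row 2: R(2,1)–R(2,2)= R(2,1)–R(3,1)= R(2,2)–B(2,3)≠ R(2,2)–B(3,2)≠ B(2,3)–B(2,4)= B(2,4)–B(2,5)= B(2,4)–R(3,4)≠ B(2,5)–B(2,6)= B(2,5)–R(3,5)≠ B(2,6)–R(2,7)≠ B(2,6)–B(3,6)= R(2,7)–B(3,7)≠  → 6/12 unlike.
Row 3: R(3,1)–B(3,2)≠ R(3,1)–B(4,1)≠ B(3,2)–B(4,2)= R(3,4)–R(3,5)= R(3,4)–R(4,4)= R(3,5)–B(3,6)≠ R(3,5)–R(4,5)= B(3,6)–B(3,7)= B(3,6)–R(4,6)≠ B(3,7)–B(4,7)=  → 4/10 unlike.
Row 4: B(4,1)–B(4,2)= B(4,2)–B(5,2)= R(4,4)–R(4,5)= R(4,4)–B(5,4)≠ R(4,5)–R(4,6)= R(4,5)–R(5,5)= R(4,6)–B(4,7)≠ R(4,6)–R(5,6)= B(4,7)–R(5,7)≠  → 3/9 unlike.
Row 5: B(5,2)–R(5,3)≠ B(5,2)–B(6,2)= R(5,3)–B(5,4)≠ R(5,3)–B(6,3)≠ B(5,4)–R(5,5)≠ R(5,5)–R(5,6)= R(5,5)–R(6,5)= R(5,6)–R(5,7)= R(5,6)–R(6,6)= R(5,7)–R(6,7)=  → 4/10 unlike.
Row 6: B(6,1)–B(6,2)= B(6,1)–R(7,1)≠ B(6,2)–B(6,3)= B(6,2)–B(7,2)= R(6,5)–R(6,6)= R(6,5)–B(7,5)≠ R(6,6)–R(6,7)= R(6,6)–R(7,6)=  → 2/8 unlike.
Row 7: R(7,1)–B(7,2)≠ B(7,4)–B(7,5)= B(7,5)–R(7,6)≠  → 2/3 unlike.
Total adjacent occupied pairs: 65; unlike-type pairs: 24.

24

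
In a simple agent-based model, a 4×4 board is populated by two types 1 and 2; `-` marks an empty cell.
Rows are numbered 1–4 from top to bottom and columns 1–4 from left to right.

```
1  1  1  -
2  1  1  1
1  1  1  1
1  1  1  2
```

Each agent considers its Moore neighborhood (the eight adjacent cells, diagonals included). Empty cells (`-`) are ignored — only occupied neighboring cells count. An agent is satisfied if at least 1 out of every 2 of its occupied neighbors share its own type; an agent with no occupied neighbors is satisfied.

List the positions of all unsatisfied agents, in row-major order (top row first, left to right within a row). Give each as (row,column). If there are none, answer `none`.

(2,1), (4,4)

Row 1: (1,1)1 2/3 satisfied · (1,2)1 4/5 satisfied · (1,3)1 4/4 satisfied
Row 2: (2,1)2 0/5 not · (2,2)1 7/8 satisfied · (2,3)1 7/7 satisfied · (2,4)1 4/4 satisfied
Row 3: (3,1)1 4/5 satisfied · (3,2)1 7/8 satisfied · (3,3)1 7/8 satisfied · (3,4)1 4/5 satisfied
Row 4: (4,1)1 3/3 satisfied · (4,2)1 5/5 satisfied · (4,3)1 4/5 satisfied · (4,4)2 0/3 not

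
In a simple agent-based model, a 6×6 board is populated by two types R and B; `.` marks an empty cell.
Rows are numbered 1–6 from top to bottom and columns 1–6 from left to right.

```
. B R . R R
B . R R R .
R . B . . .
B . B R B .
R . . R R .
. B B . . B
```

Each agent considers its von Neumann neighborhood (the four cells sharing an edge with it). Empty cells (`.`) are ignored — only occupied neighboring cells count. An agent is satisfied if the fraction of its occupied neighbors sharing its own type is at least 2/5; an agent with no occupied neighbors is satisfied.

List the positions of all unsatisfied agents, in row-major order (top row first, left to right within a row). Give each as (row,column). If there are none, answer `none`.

(1,2)B 0/1 not
(1,3)R 1/2 satisfied
(1,5)R 2/2 satisfied
(1,6)R 1/1 satisfied
(2,1)B 0/1 not
(2,3)R 2/3 satisfied
(2,4)R 2/2 satisfied
(2,5)R 2/2 satisfied
(3,1)R 0/2 not
(3,3)B 1/2 satisfied
(4,1)B 0/2 not
(4,3)B 1/2 satisfied
(4,4)R 1/3 not
(4,5)B 0/2 not
(5,1)R 0/1 not
(5,4)R 2/2 satisfied
(5,5)R 1/2 satisfied
(6,2)B 1/1 satisfied
(6,3)B 1/1 satisfied
(6,6)B 0/0 satisfied

(1,2), (2,1), (3,1), (4,1), (4,4), (4,5), (5,1)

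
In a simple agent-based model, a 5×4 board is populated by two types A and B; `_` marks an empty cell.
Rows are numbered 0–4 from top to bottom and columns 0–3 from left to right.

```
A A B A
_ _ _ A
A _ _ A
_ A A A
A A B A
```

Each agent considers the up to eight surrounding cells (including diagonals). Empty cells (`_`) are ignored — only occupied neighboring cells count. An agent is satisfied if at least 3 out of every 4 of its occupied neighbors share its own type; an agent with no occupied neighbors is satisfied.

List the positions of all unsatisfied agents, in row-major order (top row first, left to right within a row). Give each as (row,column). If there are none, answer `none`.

(0,0)A 1/1 ok
(0,1)A 1/2 unhappy
(0,2)B 0/3 unhappy
(0,3)A 1/2 unhappy
(1,3)A 2/3 unhappy
(2,0)A 1/1 ok
(2,3)A 3/3 ok
(3,1)A 4/5 ok
(3,2)A 5/6 ok
(3,3)A 3/4 ok
(4,0)A 2/2 ok
(4,1)A 3/4 ok
(4,2)B 0/5 unhappy
(4,3)A 2/3 unhappy

(0,1), (0,2), (0,3), (1,3), (4,2), (4,3)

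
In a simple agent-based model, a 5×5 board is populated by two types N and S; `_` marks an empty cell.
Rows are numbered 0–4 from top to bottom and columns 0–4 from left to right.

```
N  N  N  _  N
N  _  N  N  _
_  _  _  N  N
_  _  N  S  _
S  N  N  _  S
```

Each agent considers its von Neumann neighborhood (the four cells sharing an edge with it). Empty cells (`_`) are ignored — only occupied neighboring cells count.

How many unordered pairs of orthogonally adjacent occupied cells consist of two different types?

Scan each occupied cell's neighbors to the right and below so each pair is counted once.
Row 0: N(0,0)–N(0,1)= N(0,0)–N(1,0)= N(0,1)–N(0,2)= N(0,2)–N(1,2)=  → 0/4 unlike.
Row 1: N(1,2)–N(1,3)= N(1,3)–N(2,3)=  → 0/2 unlike.
Row 2: N(2,3)–N(2,4)= N(2,3)–S(3,3)≠  → 1/2 unlike.
Row 3: N(3,2)–S(3,3)≠ N(3,2)–N(4,2)=  → 1/2 unlike.
Row 4: S(4,0)–N(4,1)≠ N(4,1)–N(4,2)=  → 1/2 unlike.
Total adjacent occupied pairs: 12; unlike-type pairs: 3.

3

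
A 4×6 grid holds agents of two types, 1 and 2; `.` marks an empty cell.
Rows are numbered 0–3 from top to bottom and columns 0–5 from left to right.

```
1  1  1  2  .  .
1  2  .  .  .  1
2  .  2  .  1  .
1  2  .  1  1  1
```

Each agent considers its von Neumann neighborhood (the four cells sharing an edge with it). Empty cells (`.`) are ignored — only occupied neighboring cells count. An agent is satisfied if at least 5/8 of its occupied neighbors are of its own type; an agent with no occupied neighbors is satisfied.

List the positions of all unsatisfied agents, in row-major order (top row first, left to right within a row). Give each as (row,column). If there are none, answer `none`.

(0,0)1 2/2 ok
(0,1)1 2/3 ok
(0,2)1 1/2 unhappy
(0,3)2 0/1 unhappy
(1,0)1 1/3 unhappy
(1,1)2 0/2 unhappy
(1,5)1 0/0 ok
(2,0)2 0/2 unhappy
(2,2)2 0/0 ok
(2,4)1 1/1 ok
(3,0)1 0/2 unhappy
(3,1)2 0/1 unhappy
(3,3)1 1/1 ok
(3,4)1 3/3 ok
(3,5)1 1/1 ok

(0,2), (0,3), (1,0), (1,1), (2,0), (3,0), (3,1)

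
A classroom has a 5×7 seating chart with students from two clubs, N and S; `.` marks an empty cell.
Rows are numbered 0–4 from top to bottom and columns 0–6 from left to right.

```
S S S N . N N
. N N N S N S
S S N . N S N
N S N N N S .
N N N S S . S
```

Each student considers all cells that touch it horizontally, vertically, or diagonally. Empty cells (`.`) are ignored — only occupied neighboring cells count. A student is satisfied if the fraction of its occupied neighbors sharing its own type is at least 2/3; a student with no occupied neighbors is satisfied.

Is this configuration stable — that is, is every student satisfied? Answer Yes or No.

No

Row 0: (0,0)S 1/2 ✗ · (0,1)S 2/4 ✗ · (0,2)S 1/5 ✗ · (0,3)N 2/4 ✗ · (0,5)N 2/4 ✗ · (0,6)N 2/3 ✓
Row 1: (1,1)N 2/7 ✗ · (1,2)N 4/7 ✗ · (1,3)N 4/6 ✓ · (1,4)S 1/6 ✗ · (1,5)N 4/7 ✗ · (1,6)S 1/5 ✗
Row 2: (2,0)S 2/4 ✗ · (2,1)S 2/7 ✗ · (2,2)N 5/7 ✓ · (2,4)N 4/7 ✗ · (2,5)S 3/7 ✗ · (2,6)N 1/4 ✗
Row 3: (3,0)N 2/5 ✗ · (3,1)S 2/8 ✗ · (3,2)N 4/7 ✗ · (3,3)N 5/7 ✓ · (3,4)N 2/6 ✗ · (3,5)S 3/6 ✗
Row 4: (4,0)N 2/3 ✓ · (4,1)N 4/5 ✓ · (4,2)N 3/5 ✗ · (4,3)S 1/5 ✗ · (4,4)S 2/4 ✗ · (4,6)S 1/1 ✓
For instance (0,0) has only 1/2 same-type neighbors, below 2/3.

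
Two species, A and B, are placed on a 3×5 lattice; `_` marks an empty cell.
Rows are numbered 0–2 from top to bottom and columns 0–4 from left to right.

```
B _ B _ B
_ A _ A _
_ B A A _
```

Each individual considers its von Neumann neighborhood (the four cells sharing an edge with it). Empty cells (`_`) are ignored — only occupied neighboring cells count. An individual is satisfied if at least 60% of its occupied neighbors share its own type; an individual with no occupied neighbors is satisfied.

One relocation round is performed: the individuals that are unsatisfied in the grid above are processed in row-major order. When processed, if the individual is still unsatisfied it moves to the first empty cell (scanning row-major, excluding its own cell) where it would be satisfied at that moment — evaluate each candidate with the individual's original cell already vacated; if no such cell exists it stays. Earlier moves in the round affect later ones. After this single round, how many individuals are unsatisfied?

Initially unsatisfied (in order): (1,1), (2,1), (2,2).
  (1,1) → (1,2).
  (2,1) → (0,1).
  (2,2): now satisfied by earlier moves; stays.
Resulting grid:
B B B _ B
_ _ A A _
_ _ A A _
Unsatisfied now: (0,2).

1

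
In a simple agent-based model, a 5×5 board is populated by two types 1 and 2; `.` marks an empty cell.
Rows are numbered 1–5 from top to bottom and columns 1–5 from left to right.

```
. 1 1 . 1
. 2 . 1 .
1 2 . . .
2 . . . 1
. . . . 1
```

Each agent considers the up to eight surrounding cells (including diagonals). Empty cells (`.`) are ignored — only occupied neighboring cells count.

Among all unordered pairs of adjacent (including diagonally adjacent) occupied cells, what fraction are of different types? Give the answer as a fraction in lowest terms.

5/11

Scan each occupied cell's neighbors to the right and below (and the two forward diagonals) so each pair is counted once.
Row 1: 1(1,2)–1(1,3)= 1(1,2)–2(2,2)≠ 1(1,3)–1(2,4)= 1(1,3)–2(2,2)≠ 1(1,5)–1(2,4)=  → 2/5 unlike.
Row 2: 2(2,2)–2(3,2)= 2(2,2)–1(3,1)≠  → 1/2 unlike.
Row 3: 1(3,1)–2(3,2)≠ 1(3,1)–2(4,1)≠ 2(3,2)–2(4,1)=  → 2/3 unlike.
Row 4: 1(4,5)–1(5,5)=  → 0/1 unlike.
Total adjacent occupied pairs: 11; unlike-type pairs: 5.
5/11 is already in lowest terms.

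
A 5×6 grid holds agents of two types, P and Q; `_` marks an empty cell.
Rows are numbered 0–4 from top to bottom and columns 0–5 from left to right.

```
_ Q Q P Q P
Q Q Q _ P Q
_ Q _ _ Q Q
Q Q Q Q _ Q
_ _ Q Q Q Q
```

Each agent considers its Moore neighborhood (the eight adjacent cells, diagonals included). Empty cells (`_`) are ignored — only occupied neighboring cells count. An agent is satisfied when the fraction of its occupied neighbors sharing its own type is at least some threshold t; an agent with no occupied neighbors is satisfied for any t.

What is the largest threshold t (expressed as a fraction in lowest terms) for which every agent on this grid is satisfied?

1/4

(0,1)Q 4/4
(0,2)Q 3/4
(0,3)P 1/4
(0,4)Q 1/4
(0,5)P 1/3
(1,0)Q 3/3
(1,1)Q 5/5
(1,2)Q 4/5
(1,4)P 2/6
(1,5)Q 3/5
(2,1)Q 6/6
(2,4)Q 4/5
(2,5)Q 3/4
(3,0)Q 2/2
(3,1)Q 4/4
(3,2)Q 5/5
(3,3)Q 5/5
(3,5)Q 4/4
(4,2)Q 4/4
(4,3)Q 4/4
(4,4)Q 4/4
(4,5)Q 2/2
The smallest same-type fraction is 1/4 at (0,3), which reduces to 1/4. Any threshold above that leaves this agent unsatisfied.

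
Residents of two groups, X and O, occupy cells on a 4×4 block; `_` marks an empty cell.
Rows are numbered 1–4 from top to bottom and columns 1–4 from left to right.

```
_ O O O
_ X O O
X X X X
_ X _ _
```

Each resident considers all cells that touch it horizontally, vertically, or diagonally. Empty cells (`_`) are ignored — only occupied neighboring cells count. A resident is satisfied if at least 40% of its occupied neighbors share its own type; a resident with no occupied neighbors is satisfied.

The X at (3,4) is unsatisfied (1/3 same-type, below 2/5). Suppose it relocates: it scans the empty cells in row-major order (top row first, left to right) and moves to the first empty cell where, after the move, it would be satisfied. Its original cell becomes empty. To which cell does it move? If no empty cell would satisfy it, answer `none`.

Vacating (3,4). Empty cells in order:
  (1,1): 1/2 same-type → satisfied — stop here.

(1,1)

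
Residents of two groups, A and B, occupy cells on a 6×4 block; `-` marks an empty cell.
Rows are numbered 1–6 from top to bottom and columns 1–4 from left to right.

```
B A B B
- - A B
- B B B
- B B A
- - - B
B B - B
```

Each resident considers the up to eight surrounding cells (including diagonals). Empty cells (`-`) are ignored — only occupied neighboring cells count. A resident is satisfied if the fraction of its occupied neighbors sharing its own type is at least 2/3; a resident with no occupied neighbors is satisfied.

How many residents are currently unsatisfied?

6

(1,1)B 0/1 not
(1,2)A 1/3 not
(1,3)B 2/4 not
(1,4)B 2/3 satisfied
(2,3)A 1/7 not
(2,4)B 4/5 satisfied
(3,2)B 3/4 satisfied
(3,3)B 5/7 satisfied
(3,4)B 3/5 not
(4,2)B 3/3 satisfied
(4,3)B 5/6 satisfied
(4,4)A 0/4 not
(5,4)B 2/3 satisfied
(6,1)B 1/1 satisfied
(6,2)B 1/1 satisfied
(6,4)B 1/1 satisfied
Unsatisfied: (1,1), (1,2), (1,3), (2,3), (3,4), (4,4) — 6 in total.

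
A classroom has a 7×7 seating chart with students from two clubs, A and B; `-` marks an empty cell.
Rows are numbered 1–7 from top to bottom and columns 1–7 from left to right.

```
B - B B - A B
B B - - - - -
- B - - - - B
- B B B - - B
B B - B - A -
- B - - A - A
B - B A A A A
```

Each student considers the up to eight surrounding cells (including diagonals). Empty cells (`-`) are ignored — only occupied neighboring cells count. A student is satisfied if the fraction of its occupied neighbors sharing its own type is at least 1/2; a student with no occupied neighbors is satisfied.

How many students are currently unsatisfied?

(1,1)B 2/2 satisfied
(1,3)B 2/2 satisfied
(1,4)B 1/1 satisfied
(1,6)A 0/1 not
(1,7)B 0/1 not
(2,1)B 3/3 satisfied
(2,2)B 4/4 satisfied
(3,2)B 4/4 satisfied
(3,7)B 1/1 satisfied
(4,2)B 4/4 satisfied
(4,3)B 5/5 satisfied
(4,4)B 2/2 satisfied
(4,7)B 1/2 satisfied
(5,1)B 3/3 satisfied
(5,2)B 4/4 satisfied
(5,4)B 2/3 satisfied
(5,6)A 2/3 satisfied
(6,2)B 4/4 satisfied
(6,5)A 4/5 satisfied
(6,7)A 3/3 satisfied
(7,1)B 1/1 satisfied
(7,3)B 1/2 satisfied
(7,4)A 2/3 satisfied
(7,5)A 3/3 satisfied
(7,6)A 4/4 satisfied
(7,7)A 2/2 satisfied
Unsatisfied: (1,6), (1,7) — 2 in total.

2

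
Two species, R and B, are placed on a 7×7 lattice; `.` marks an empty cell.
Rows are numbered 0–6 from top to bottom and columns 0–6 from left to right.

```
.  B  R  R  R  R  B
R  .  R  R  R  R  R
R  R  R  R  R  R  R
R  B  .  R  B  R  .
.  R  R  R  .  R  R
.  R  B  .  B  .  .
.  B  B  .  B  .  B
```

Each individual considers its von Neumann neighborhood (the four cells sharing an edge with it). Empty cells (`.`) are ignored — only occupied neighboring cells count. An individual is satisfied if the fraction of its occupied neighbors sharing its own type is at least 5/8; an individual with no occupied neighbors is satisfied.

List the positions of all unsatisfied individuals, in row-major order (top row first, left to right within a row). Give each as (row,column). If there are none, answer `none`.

Row 0: (0,1)B 0/1 unhappy · (0,2)R 2/3 ok · (0,3)R 3/3 ok · (0,4)R 3/3 ok · (0,5)R 2/3 ok · (0,6)B 0/2 unhappy
Row 1: (1,0)R 1/1 ok · (1,2)R 3/3 ok · (1,3)R 4/4 ok · (1,4)R 4/4 ok · (1,5)R 4/4 ok · (1,6)R 2/3 ok
Row 2: (2,0)R 3/3 ok · (2,1)R 2/3 ok · (2,2)R 3/3 ok · (2,3)R 4/4 ok · (2,4)R 3/4 ok · (2,5)R 4/4 ok · (2,6)R 2/2 ok
Row 3: (3,0)R 1/2 unhappy · (3,1)B 0/3 unhappy · (3,3)R 2/3 ok · (3,4)B 0/3 unhappy · (3,5)R 2/3 ok
Row 4: (4,1)R 2/3 ok · (4,2)R 2/3 ok · (4,3)R 2/2 ok · (4,5)R 2/2 ok · (4,6)R 1/1 ok
Row 5: (5,1)R 1/3 unhappy · (5,2)B 1/3 unhappy · (5,4)B 1/1 ok
Row 6: (6,1)B 1/2 unhappy · (6,2)B 2/2 ok · (6,4)B 1/1 ok · (6,6)B 0/0 ok

(0,1), (0,6), (3,0), (3,1), (3,4), (5,1), (5,2), (6,1)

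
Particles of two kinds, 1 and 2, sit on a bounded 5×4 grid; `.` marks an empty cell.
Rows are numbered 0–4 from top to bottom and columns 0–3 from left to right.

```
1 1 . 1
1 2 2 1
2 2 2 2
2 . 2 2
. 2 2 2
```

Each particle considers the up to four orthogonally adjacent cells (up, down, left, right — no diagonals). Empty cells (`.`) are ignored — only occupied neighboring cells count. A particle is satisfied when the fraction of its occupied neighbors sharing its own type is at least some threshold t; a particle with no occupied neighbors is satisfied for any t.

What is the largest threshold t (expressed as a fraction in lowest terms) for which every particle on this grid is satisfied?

1/3

(0,0)1 2/2
(0,1)1 1/2
(0,3)1 1/1
(1,0)1 1/3
(1,1)2 2/4
(1,2)2 2/3
(1,3)1 1/3
(2,0)2 2/3
(2,1)2 3/3
(2,2)2 4/4
(2,3)2 2/3
(3,0)2 1/1
(3,2)2 3/3
(3,3)2 3/3
(4,1)2 1/1
(4,2)2 3/3
(4,3)2 2/2
The smallest same-type fraction is 1/3 at (1,0), which reduces to 1/3. Any threshold above that leaves this particle unsatisfied.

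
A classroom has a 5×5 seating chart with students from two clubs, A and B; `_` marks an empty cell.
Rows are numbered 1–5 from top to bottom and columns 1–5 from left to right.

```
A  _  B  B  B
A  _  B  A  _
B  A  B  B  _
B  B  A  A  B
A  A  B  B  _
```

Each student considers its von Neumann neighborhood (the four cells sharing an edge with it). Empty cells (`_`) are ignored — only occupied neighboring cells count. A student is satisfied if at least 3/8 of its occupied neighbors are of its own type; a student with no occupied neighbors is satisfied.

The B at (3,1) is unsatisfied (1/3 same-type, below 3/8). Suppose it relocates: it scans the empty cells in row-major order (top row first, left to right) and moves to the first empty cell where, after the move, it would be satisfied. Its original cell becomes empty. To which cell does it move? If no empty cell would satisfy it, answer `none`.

(1,2)

Vacating (3,1). Empty cells in order:
  (1,2): 1/2 same-type → satisfied — stop here.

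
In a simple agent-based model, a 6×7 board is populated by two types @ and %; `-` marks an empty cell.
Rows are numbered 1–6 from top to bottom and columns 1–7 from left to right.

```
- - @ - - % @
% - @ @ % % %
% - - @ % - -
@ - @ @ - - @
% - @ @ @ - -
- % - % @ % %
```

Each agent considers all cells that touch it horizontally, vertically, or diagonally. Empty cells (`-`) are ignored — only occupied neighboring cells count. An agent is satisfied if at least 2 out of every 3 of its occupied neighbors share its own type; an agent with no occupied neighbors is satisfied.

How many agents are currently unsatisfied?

Row 1: (1,3)@ 2/2 satisfied · (1,6)% 3/4 satisfied · (1,7)@ 0/3 not
Row 2: (2,1)% 1/1 satisfied · (2,3)@ 3/3 satisfied · (2,4)@ 3/5 not · (2,5)% 3/5 not · (2,6)% 4/5 satisfied · (2,7)% 2/3 satisfied
Row 3: (3,1)% 1/2 not · (3,4)@ 4/6 satisfied · (3,5)% 2/5 not
Row 4: (4,1)@ 0/2 not · (4,3)@ 4/4 satisfied · (4,4)@ 5/6 satisfied · (4,7)@ 0/0 satisfied
Row 5: (5,1)% 1/2 not · (5,3)@ 3/5 not · (5,4)@ 5/6 satisfied · (5,5)@ 3/5 not
Row 6: (6,2)% 1/2 not · (6,4)% 0/4 not · (6,5)@ 2/4 not · (6,6)% 1/3 not · (6,7)% 1/1 satisfied
Unsatisfied: (1,7), (2,4), (2,5), (3,1), (3,5), (4,1), (5,1), (5,3), (5,5), (6,2), (6,4), (6,5), (6,6) — 13 in total.

13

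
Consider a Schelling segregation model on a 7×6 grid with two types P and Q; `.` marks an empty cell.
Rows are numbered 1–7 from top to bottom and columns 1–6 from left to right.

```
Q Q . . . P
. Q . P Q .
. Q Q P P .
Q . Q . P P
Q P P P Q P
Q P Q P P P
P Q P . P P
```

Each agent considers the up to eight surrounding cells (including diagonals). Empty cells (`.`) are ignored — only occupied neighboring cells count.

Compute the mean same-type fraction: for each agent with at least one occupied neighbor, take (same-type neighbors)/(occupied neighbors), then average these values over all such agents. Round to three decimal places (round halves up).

0.595

(1,1)Q 2/2
(1,2)Q 2/2
(1,6)P 0/1
(2,2)Q 4/4
(2,4)P 2/4
(2,5)Q 0/4
(3,2)Q 4/4
(3,3)Q 3/5
(3,4)P 3/6
(3,5)P 4/5
(4,1)Q 2/3
(4,3)Q 2/6
(4,5)P 5/6
(4,6)P 3/4
(5,1)Q 2/4
(5,2)P 2/7
(5,3)P 4/6
(5,4)P 4/7
(5,5)Q 0/7
(5,6)P 4/5
(6,1)Q 2/5
(6,2)P 4/8
(6,3)Q 1/7
(6,4)P 5/7
(6,5)P 6/7
(6,6)P 4/5
(7,1)P 1/3
(7,2)Q 2/5
(7,3)P 2/4
(7,5)P 4/4
(7,6)P 3/3
Sum over 31 agents: 2/2 + 2/2 + 0/1 + 4/4 + 2/4 + 0/4 + 4/4 + 3/5 + 3/6 + 4/5 + 2/3 + 2/6 + 5/6 + 3/4 + 2/4 + 2/7 + 4/6 + 4/7 + 0/7 + 4/5 + 2/5 + 4/8 + 1/7 + 5/7 + 6/7 + 4/5 + 1/3 + 2/5 + 2/4 + 4/4 + 3/3 = 7751/420; mean = 7751/420 ÷ 31 = 7751/13020 = 0.595314… → 0.595.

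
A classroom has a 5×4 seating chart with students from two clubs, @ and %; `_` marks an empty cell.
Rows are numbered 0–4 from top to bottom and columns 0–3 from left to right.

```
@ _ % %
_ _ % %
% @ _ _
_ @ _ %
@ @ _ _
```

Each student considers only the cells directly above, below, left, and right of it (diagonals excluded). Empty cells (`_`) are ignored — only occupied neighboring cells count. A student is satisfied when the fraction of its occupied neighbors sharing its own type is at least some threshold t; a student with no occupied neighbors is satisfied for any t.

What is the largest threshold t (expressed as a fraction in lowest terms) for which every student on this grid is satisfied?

0/1

(0,0)@ — no occupied neighbors
(0,2)% 2/2
(0,3)% 2/2
(1,2)% 2/2
(1,3)% 2/2
(2,0)% 0/1
(2,1)@ 1/2
(3,1)@ 2/2
(3,3)% — no occupied neighbors
(4,0)@ 1/1
(4,1)@ 2/2
The smallest same-type fraction is 0/1 at (2,0), which reduces to 0/1. Any threshold above that leaves this student unsatisfied.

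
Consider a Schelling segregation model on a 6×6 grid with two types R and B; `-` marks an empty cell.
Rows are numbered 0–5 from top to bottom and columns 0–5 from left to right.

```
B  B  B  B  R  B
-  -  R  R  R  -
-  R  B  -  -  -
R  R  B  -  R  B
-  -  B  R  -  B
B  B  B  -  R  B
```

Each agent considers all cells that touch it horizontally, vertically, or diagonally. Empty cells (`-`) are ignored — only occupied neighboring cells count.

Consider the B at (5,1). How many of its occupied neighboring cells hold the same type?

Occupied neighbors of (5,1): (4,2)=B, (5,0)=B, (5,2)=B.
Same type (B): 3 of 3.

3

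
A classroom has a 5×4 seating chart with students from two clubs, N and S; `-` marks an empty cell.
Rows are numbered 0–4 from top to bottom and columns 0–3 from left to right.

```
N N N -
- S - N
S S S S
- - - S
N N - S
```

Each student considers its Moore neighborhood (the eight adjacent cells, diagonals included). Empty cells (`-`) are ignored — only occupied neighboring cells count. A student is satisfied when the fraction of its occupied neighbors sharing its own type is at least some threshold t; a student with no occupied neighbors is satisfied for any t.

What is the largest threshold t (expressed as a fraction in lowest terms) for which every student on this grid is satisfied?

Row 0: (0,0)N 1/2 · (0,1)N 2/3 · (0,2)N 2/3
Row 1: (1,1)S 3/6 · (1,3)N 1/3
Row 2: (2,0)S 2/2 · (2,1)S 3/3 · (2,2)S 4/5 · (2,3)S 2/3
Row 3: (3,3)S 3/3
Row 4: (4,0)N 1/1 · (4,1)N 1/1 · (4,3)S 1/1
The smallest same-type fraction is 1/3 at (1,3), which reduces to 1/3. Any threshold above that leaves this student unsatisfied.

1/3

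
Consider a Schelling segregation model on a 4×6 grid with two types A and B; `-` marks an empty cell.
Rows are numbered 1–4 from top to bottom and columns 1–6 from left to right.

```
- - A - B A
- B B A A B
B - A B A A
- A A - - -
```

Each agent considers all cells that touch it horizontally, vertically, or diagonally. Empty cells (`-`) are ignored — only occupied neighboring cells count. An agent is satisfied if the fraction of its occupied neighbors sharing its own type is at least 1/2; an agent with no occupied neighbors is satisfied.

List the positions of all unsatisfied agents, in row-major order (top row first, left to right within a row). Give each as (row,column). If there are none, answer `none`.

Row 1: (1,3)A 1/3 unhappy · (1,5)B 1/4 unhappy · (1,6)A 1/3 unhappy
Row 2: (2,2)B 2/4 ok · (2,3)B 2/5 unhappy · (2,4)A 4/7 ok · (2,5)A 4/7 ok · (2,6)B 1/5 unhappy
Row 3: (3,1)B 1/2 ok · (3,3)A 3/6 ok · (3,4)B 1/6 unhappy · (3,5)A 3/5 ok · (3,6)A 2/3 ok
Row 4: (4,2)A 2/3 ok · (4,3)A 2/3 ok

(1,3), (1,5), (1,6), (2,3), (2,6), (3,4)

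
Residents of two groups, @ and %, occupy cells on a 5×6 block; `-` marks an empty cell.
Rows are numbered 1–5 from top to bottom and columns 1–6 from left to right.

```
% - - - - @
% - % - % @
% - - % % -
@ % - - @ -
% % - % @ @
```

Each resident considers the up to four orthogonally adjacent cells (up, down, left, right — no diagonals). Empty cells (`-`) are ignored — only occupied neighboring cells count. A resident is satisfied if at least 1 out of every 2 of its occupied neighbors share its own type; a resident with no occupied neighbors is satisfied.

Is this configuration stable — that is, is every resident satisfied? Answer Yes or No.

(1,1)% 1/1 ✓
(1,6)@ 1/1 ✓
(2,1)% 2/2 ✓
(2,3)% 0/0 ✓
(2,5)% 1/2 ✓
(2,6)@ 1/2 ✓
(3,1)% 1/2 ✓
(3,4)% 1/1 ✓
(3,5)% 2/3 ✓
(4,1)@ 0/3 ✗
(4,2)% 1/2 ✓
(4,5)@ 1/2 ✓
(5,1)% 1/2 ✓
(5,2)% 2/2 ✓
(5,4)% 0/1 ✗
(5,5)@ 2/3 ✓
(5,6)@ 1/1 ✓
For instance (4,1) has only 0/3 same-type neighbors, below 1/2.

No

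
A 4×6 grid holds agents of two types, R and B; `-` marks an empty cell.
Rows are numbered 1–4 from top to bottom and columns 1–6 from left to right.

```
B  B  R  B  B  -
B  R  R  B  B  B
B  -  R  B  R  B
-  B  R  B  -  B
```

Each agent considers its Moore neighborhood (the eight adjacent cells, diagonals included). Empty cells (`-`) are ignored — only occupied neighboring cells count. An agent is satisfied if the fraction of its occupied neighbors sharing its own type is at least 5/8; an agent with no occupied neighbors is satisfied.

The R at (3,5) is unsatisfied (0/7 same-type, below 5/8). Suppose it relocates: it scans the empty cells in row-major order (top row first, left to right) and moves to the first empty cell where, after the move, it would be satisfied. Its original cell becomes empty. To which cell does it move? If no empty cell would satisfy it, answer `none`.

Vacating (3,5). Empty cells in order:
  (1,6): 0/3 same-type → still unsatisfied.
  (3,2): 4/7 same-type → still unsatisfied.
  (4,1): 0/2 same-type → still unsatisfied.
  (4,5): 0/4 same-type → still unsatisfied.

none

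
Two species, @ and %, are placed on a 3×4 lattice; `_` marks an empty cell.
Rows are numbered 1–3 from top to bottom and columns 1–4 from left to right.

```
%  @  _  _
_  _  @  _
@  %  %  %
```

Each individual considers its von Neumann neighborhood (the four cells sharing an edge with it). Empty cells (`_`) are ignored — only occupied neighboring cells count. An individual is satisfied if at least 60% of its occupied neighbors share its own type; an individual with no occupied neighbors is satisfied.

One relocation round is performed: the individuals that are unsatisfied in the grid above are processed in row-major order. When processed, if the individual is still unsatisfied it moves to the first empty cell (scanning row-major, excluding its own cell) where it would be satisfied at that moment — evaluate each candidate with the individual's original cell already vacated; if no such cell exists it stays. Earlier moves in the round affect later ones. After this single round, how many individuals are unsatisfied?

0

Initially unsatisfied (in order): (1,1), (1,2), (2,3), (3,1), (3,2).
  (1,1) → (1,4).
  (1,2): now satisfied by earlier moves; stays.
  (2,3) → (1,1).
  (3,1) → (2,1).
  (3,2): now satisfied by earlier moves; stays.
Resulting grid:
@ @ _ %
@ _ _ _
_ % % %
All satisfied now.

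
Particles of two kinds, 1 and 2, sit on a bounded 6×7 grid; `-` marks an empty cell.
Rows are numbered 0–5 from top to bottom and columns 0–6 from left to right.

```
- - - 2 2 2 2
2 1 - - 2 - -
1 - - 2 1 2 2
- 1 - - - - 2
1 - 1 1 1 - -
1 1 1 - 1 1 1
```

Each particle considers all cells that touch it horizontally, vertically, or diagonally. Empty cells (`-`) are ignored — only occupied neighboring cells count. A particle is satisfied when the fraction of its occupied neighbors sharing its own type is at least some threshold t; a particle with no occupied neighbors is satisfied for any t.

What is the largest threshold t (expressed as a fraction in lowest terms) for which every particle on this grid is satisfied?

Row 0: (0,3)2 2/2 · (0,4)2 3/3 · (0,5)2 3/3 · (0,6)2 1/1
Row 1: (1,0)2 0/2 · (1,1)1 1/2 · (1,4)2 5/6
Row 2: (2,0)1 2/3 · (2,3)2 1/2 · (2,4)1 0/3 · (2,5)2 3/4 · (2,6)2 2/2
Row 3: (3,1)1 3/3 · (3,6)2 2/2
Row 4: (4,0)1 3/3 · (4,2)1 4/4 · (4,3)1 4/4 · (4,4)1 3/3
Row 5: (5,0)1 2/2 · (5,1)1 4/4 · (5,2)1 3/3 · (5,4)1 3/3 · (5,5)1 3/3 · (5,6)1 1/1
The smallest same-type fraction is 0/2 at (1,0), which reduces to 0/1. Any threshold above that leaves this particle unsatisfied.

0/1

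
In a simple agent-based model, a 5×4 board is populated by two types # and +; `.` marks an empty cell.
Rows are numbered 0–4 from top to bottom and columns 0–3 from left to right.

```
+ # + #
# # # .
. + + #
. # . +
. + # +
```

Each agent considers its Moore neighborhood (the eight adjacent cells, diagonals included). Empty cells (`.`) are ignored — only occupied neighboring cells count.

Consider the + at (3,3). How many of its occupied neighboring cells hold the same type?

2

Occupied neighbors of (3,3): (2,2)=+, (2,3)=#, (4,2)=#, (4,3)=+.
Same type (+): 2 of 4.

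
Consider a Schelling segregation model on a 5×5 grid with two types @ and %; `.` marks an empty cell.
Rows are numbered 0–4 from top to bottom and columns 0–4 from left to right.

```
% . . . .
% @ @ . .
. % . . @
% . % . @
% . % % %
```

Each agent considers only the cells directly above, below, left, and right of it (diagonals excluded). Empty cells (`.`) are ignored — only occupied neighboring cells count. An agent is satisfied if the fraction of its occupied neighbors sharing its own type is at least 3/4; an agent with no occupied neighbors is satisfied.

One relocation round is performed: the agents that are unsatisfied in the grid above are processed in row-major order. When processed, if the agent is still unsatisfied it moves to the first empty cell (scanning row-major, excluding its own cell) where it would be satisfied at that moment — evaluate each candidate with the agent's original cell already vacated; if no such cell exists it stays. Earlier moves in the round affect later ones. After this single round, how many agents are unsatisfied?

Initially unsatisfied (in order): (1,0), (1,1), (2,1), (3,4), (4,4).
  (1,0) → (0,3).
  (1,1) → (1,4).
  (2,1): now satisfied by earlier moves; stays.
  (3,4) → (2,3).
  (4,4): now satisfied by earlier moves; stays.
Resulting grid:
% . . % .
. . @ . @
. % . @ @
% . % . .
% . % % %
All satisfied now.

0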